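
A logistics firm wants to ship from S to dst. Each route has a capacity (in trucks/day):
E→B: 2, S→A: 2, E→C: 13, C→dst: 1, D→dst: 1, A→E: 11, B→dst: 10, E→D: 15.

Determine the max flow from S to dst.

Augment S→A→E→D→dst: bottleneck 1. Total 1.
Augment S→A→E→B→dst: bottleneck 1. Total 2.
No augmenting path remains in the residual graph.

2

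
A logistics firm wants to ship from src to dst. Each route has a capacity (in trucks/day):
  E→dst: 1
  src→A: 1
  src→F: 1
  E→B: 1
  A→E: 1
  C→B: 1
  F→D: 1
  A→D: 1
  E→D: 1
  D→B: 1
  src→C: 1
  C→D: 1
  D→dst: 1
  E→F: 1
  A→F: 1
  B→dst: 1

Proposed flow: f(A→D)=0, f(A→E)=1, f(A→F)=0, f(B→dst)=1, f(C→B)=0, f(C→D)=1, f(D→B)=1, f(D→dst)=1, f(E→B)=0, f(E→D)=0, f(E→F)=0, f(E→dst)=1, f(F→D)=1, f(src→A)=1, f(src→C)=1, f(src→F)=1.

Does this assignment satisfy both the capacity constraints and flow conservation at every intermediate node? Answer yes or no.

Every edge has 0 ≤ f(e) ≤ cap(e).
At each intermediate node, inflow equals outflow.

Yes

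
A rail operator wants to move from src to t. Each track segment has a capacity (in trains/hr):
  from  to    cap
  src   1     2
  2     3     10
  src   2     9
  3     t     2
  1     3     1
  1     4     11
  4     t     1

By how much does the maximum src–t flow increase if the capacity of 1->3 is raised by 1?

Original max flow = 3.
Edge 1->3 does not cross the min cut (source side {1, 2, 3, 4, src}), so extra capacity there cannot help.
New max flow = 3. Increase = 0.

0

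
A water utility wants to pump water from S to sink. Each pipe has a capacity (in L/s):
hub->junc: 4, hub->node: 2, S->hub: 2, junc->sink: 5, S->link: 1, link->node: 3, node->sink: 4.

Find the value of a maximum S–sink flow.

3

Augment S->link->node->sink: bottleneck 1. Total 1.
Augment S->hub->node->sink: bottleneck 2. Total 3.
No augmenting path remains in the residual graph.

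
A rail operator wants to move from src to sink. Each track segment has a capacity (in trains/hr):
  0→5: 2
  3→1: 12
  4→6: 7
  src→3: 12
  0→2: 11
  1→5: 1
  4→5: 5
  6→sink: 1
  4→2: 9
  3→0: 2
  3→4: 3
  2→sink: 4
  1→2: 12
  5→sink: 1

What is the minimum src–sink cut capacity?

6

Max flow = 6 (via 3 augmenting paths).
In the residual at optimum, the set reachable from src is {0, 1, 2, 3, 4, 5, 6, src}.
Cut edges: 5→sink (cap 1), 6→sink (cap 1), 2→sink (cap 4). Sum = 6.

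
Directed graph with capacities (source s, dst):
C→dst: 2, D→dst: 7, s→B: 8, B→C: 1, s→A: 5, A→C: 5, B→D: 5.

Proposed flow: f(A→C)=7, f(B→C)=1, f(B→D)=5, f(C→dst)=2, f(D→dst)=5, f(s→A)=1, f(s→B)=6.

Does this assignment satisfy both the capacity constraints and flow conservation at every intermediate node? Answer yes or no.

No

Capacity violated on A→C: flow 7 > capacity 5.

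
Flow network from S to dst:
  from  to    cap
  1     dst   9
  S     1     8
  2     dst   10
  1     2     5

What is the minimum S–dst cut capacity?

8

Max flow = 8 (via 1 augmenting path).
In the residual at optimum, the set reachable from S is {S}.
Cut edges: S->1 (cap 8). Sum = 8.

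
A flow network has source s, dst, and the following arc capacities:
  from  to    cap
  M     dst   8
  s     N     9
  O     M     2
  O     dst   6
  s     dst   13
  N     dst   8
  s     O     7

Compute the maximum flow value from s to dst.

28

Augment s->dst: bottleneck 13. Total 13.
Augment s->O->dst: bottleneck 6. Total 19.
Augment s->N->dst: bottleneck 8. Total 27.
Augment s->O->M->dst: bottleneck 1. Total 28.
No augmenting path remains in the residual graph.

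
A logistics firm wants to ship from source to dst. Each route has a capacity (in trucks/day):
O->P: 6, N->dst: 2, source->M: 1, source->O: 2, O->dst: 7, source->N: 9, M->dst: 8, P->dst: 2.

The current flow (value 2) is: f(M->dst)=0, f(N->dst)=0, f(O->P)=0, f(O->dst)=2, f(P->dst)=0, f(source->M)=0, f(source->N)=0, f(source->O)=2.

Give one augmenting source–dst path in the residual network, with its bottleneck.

source->M->dst, bottleneck 1

Residual along source->M->dst: source->M: 1, M->dst: 8.
Bottleneck = min = 1.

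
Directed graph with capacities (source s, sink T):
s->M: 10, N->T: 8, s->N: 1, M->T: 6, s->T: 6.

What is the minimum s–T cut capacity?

Max flow = 13 (via 3 augmenting paths).
In the residual at optimum, the set reachable from s is {M, s}.
Cut edges: s->N (cap 1), s->T (cap 6), M->T (cap 6). Sum = 13.

13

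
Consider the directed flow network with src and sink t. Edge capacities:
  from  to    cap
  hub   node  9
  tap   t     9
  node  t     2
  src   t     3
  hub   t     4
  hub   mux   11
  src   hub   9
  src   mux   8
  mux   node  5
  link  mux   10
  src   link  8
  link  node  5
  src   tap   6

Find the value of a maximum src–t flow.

15

Augment src→t: bottleneck 3. Total 3.
Augment src→tap→t: bottleneck 6. Total 9.
Augment src→hub→t: bottleneck 4. Total 13.
Augment src→link→node→t: bottleneck 2. Total 15.
No augmenting path remains in the residual graph.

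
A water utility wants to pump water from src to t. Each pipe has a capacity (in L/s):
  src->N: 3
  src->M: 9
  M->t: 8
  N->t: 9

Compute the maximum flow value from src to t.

11

Augment src->N->t: bottleneck 3. Total 3.
Augment src->M->t: bottleneck 8. Total 11.
No augmenting path remains in the residual graph.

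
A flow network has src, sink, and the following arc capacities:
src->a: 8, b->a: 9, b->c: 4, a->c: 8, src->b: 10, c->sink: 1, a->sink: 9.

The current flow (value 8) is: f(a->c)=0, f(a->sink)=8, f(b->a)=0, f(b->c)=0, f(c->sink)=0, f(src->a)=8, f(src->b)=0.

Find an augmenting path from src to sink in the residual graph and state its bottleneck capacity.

Residual along src->b->a->sink: src->b: 10, b->a: 9, a->sink: 1.
Bottleneck = min = 1.

src->b->a->sink, bottleneck 1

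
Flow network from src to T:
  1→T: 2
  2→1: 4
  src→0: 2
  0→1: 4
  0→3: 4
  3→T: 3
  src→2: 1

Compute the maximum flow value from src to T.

Augment src→2→1→T: bottleneck 1. Total 1.
Augment src→0→1→T: bottleneck 1. Total 2.
Augment src→0→3→T: bottleneck 1. Total 3.
No augmenting path remains in the residual graph.

3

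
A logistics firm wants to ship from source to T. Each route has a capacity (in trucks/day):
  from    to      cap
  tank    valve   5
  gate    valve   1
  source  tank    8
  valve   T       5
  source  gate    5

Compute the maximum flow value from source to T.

5

Augment source→gate→valve→T: bottleneck 1. Total 1.
Augment source→tank→valve→T: bottleneck 4. Total 5.
No augmenting path remains in the residual graph.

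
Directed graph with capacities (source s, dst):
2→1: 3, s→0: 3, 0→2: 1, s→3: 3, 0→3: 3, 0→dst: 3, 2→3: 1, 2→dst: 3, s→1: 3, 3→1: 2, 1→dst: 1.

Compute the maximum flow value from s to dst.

Augment s→0→dst: bottleneck 3. Total 3.
Augment s→1→dst: bottleneck 1. Total 4.
No augmenting path remains in the residual graph.

4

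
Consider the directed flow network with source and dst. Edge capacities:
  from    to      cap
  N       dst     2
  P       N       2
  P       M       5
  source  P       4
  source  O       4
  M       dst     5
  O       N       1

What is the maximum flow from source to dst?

5

Augment source->O->N->dst: bottleneck 1. Total 1.
Augment source->P->N->dst: bottleneck 1. Total 2.
Augment source->P->M->dst: bottleneck 3. Total 5.
No augmenting path remains in the residual graph.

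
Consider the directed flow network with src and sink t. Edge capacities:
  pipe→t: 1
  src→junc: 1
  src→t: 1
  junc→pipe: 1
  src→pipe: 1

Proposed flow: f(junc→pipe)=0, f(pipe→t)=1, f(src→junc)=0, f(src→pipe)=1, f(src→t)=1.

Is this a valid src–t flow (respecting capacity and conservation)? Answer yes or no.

Yes

Every edge has 0 ≤ f(e) ≤ cap(e).
At each intermediate node, inflow equals outflow.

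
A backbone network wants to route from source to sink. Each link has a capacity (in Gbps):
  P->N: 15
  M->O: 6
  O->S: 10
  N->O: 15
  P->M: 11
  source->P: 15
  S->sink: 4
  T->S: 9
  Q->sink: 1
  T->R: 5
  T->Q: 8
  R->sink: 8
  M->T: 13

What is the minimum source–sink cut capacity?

Max flow = 10 (via 3 augmenting paths).
In the residual at optimum, the set reachable from source is {M, N, O, P, Q, S, T, source}.
Cut edges: T->R (cap 5), Q->sink (cap 1), S->sink (cap 4). Sum = 10.

10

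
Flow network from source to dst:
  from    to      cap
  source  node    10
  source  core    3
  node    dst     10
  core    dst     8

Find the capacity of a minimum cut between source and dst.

Max flow = 13 (via 2 augmenting paths).
In the residual at optimum, the set reachable from source is {source}.
Cut edges: source->node (cap 10), source->core (cap 3). Sum = 13.

13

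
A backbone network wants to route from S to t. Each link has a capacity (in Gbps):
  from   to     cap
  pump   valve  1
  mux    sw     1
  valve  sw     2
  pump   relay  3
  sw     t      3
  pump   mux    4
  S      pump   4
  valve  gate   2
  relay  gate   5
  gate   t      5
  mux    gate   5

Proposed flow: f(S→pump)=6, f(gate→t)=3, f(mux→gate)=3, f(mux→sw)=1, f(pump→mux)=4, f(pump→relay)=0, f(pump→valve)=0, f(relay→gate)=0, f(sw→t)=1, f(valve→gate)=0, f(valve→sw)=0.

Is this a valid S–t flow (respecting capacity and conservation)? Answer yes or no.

No

Capacity violated on S→pump: flow 6 > capacity 4.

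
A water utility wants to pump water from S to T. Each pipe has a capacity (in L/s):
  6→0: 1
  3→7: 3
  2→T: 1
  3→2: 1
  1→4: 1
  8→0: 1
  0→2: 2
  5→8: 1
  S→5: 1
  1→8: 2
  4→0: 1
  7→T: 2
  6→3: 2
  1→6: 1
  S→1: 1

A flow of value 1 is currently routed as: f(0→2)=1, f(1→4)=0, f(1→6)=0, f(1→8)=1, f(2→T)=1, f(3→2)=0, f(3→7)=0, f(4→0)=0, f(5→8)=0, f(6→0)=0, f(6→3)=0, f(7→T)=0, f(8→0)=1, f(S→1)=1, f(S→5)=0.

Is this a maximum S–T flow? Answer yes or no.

Residual path S→5→8→1→6→3→7→T has bottleneck 1 > 0.
Pushing 1 along it raises the flow to 2, so the given flow is not maximum.

No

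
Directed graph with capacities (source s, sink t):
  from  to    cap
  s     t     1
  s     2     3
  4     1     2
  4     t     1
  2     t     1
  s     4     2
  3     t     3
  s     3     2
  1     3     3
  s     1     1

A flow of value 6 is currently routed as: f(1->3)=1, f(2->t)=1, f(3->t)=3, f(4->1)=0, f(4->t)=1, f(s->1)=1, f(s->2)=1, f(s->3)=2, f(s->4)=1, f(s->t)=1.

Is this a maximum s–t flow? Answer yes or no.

Yes

Residual reachable from s: {1, 2, 3, 4, s}; t is not reachable.
Saturated cut: s->t, 4->t, 2->t, 3->t with total capacity 6 = current flow value. Flow is maximum.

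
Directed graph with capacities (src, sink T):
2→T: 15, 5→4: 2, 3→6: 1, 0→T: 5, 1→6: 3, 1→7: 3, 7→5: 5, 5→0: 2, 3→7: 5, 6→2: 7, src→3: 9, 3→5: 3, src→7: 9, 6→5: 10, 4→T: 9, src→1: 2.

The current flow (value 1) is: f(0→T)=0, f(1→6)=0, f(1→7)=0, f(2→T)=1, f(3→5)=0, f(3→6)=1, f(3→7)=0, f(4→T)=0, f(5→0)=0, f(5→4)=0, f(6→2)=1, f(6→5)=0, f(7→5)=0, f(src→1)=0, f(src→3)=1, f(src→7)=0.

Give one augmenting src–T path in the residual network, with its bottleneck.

Residual along src→3→5→0→T: src→3: 8, 3→5: 3, 5→0: 2, 0→T: 5.
Bottleneck = min = 2.

src→3→5→0→T, bottleneck 2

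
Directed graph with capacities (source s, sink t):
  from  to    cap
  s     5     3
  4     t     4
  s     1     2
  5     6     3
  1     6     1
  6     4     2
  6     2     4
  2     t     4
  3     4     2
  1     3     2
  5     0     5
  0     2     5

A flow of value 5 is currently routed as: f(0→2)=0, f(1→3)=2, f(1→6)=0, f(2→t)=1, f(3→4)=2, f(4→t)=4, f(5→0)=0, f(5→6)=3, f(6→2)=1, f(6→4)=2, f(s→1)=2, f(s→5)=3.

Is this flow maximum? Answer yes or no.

Yes

Residual reachable from s: {s}; t is not reachable.
Saturated cut: s→1, s→5 with total capacity 5 = current flow value. Flow is maximum.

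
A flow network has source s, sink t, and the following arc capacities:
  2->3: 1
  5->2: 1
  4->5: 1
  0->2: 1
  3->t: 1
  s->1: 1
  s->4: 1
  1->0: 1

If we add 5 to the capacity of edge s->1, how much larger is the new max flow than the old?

0

Original max flow = 1.
Edge s->1 does not cross the min cut (source side {0, 1, 2, 4, 5, s}), so extra capacity there cannot help.
New max flow = 1. Increase = 0.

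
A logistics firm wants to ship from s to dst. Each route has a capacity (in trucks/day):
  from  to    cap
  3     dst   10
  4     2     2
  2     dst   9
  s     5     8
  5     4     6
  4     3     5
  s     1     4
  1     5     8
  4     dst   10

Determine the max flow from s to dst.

6

Augment s->5->4->dst: bottleneck 6. Total 6.
No augmenting path remains in the residual graph.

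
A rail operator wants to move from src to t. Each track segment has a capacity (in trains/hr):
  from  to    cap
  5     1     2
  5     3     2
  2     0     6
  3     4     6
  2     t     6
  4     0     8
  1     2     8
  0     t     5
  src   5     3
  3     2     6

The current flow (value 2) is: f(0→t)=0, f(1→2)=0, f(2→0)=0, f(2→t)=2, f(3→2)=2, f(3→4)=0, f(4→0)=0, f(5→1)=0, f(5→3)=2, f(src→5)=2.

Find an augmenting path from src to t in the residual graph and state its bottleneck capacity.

src→5→1→2→t, bottleneck 1

Residual along src→5→1→2→t: src→5: 1, 5→1: 2, 1→2: 8, 2→t: 4.
Bottleneck = min = 1.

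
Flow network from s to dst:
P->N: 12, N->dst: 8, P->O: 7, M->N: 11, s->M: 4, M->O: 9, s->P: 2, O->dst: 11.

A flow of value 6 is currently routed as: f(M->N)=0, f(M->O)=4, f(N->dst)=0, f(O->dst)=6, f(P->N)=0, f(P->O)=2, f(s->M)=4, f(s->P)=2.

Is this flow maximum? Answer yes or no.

Residual reachable from s: {s}; dst is not reachable.
Saturated cut: s->M, s->P with total capacity 6 = current flow value. Flow is maximum.

Yes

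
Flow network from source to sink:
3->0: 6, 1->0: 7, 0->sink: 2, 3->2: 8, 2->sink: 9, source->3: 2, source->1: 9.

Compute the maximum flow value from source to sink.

4

Augment source->3->2->sink: bottleneck 2. Total 2.
Augment source->1->0->sink: bottleneck 2. Total 4.
No augmenting path remains in the residual graph.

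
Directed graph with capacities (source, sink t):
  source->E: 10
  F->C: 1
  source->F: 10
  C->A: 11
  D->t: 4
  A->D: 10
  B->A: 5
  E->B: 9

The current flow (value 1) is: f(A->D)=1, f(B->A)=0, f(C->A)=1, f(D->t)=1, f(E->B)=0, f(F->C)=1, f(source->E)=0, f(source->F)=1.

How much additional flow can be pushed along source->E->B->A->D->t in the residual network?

Residual capacities along the path: source->E: 10, E->B: 9, B->A: 5, A->D: 9, D->t: 3.
Minimum is 3.

3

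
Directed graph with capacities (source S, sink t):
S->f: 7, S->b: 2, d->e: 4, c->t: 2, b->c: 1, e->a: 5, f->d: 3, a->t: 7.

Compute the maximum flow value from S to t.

Augment S->b->c->t: bottleneck 1. Total 1.
Augment S->f->d->e->a->t: bottleneck 3. Total 4.
No augmenting path remains in the residual graph.

4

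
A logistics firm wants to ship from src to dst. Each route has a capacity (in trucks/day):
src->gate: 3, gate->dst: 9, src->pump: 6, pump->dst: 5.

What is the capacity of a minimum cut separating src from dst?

8

Max flow = 8 (via 2 augmenting paths).
In the residual at optimum, the set reachable from src is {pump, src}.
Cut edges: src->gate (cap 3), pump->dst (cap 5). Sum = 8.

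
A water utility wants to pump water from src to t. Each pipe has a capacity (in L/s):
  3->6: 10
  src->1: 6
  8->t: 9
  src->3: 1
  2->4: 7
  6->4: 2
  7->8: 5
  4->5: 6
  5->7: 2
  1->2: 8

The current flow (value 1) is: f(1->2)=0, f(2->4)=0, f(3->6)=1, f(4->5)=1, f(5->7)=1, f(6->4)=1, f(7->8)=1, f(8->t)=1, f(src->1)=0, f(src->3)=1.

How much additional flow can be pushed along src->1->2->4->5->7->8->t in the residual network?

1

Residual capacities along the path: src->1: 6, 1->2: 8, 2->4: 7, 4->5: 5, 5->7: 1, 7->8: 4, 8->t: 8.
Minimum is 1.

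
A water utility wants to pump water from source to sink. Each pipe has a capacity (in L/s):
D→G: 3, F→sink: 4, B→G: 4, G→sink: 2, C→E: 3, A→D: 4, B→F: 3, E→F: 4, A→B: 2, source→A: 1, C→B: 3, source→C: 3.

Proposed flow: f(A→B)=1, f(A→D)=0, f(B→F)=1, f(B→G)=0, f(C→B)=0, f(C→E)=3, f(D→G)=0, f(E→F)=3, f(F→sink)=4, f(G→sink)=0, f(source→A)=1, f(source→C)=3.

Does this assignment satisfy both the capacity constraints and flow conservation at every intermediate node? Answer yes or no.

Every edge has 0 ≤ f(e) ≤ cap(e).
At each intermediate node, inflow equals outflow.

Yes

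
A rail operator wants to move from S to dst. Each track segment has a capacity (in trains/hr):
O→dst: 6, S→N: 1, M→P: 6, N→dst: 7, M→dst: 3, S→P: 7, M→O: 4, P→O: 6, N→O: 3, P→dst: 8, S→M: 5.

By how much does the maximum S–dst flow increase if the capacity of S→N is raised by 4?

Original max flow = 13.
After raising cap(S→N), augmenting paths through that edge carry 4 more units.
New max flow = 17. Increase = 4.

4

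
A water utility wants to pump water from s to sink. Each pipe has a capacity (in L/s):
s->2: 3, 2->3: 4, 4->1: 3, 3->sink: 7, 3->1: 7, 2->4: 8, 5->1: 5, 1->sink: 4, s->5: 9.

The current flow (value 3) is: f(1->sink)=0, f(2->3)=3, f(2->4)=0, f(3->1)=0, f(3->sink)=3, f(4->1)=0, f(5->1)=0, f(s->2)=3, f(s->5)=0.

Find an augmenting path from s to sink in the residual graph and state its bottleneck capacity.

Residual along s->5->1->sink: s->5: 9, 5->1: 5, 1->sink: 4.
Bottleneck = min = 4.

s->5->1->sink, bottleneck 4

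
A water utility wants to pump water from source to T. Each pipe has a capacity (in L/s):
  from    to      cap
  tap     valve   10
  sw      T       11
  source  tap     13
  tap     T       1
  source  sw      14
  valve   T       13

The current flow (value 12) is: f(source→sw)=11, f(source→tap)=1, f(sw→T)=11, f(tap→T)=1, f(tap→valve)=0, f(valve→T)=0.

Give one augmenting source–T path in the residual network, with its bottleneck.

source→tap→valve→T, bottleneck 10

Residual along source→tap→valve→T: source→tap: 12, tap→valve: 10, valve→T: 13.
Bottleneck = min = 10.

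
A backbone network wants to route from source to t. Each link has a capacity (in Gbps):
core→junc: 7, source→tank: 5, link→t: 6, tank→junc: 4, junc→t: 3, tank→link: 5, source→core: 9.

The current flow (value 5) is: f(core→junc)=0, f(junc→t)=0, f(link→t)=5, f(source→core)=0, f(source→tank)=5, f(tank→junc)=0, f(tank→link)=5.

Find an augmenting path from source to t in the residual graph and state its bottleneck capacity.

Residual along source→core→junc→t: source→core: 9, core→junc: 7, junc→t: 3.
Bottleneck = min = 3.

source→core→junc→t, bottleneck 3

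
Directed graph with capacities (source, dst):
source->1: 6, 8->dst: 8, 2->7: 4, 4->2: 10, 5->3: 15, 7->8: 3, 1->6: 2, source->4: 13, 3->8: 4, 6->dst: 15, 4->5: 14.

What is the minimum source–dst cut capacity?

Max flow = 9 (via 3 augmenting paths).
In the residual at optimum, the set reachable from source is {1, 2, 3, 4, 5, 7, source}.
Cut edges: 1->6 (cap 2), 3->8 (cap 4), 7->8 (cap 3). Sum = 9.

9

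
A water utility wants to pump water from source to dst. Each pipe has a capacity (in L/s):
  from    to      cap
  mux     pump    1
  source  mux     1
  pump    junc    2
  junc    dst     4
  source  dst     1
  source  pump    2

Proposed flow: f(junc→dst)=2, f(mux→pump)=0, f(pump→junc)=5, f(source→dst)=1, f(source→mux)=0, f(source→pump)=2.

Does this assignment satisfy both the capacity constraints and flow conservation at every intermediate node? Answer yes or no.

Capacity violated on pump→junc: flow 5 > capacity 2.

No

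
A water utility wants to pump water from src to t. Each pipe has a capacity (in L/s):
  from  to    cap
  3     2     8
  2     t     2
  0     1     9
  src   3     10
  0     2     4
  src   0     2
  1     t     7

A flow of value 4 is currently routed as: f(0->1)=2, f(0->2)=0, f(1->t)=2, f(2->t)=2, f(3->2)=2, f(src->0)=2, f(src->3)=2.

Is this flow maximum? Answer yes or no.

Yes

Residual reachable from src: {2, 3, src}; t is not reachable.
Saturated cut: src->0, 2->t with total capacity 4 = current flow value. Flow is maximum.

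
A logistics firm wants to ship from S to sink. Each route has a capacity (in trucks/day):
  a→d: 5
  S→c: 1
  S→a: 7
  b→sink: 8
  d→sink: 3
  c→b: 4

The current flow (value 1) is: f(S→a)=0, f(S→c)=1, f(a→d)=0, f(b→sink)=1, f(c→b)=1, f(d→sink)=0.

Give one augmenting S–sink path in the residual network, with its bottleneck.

Residual along S→a→d→sink: S→a: 7, a→d: 5, d→sink: 3.
Bottleneck = min = 3.

S→a→d→sink, bottleneck 3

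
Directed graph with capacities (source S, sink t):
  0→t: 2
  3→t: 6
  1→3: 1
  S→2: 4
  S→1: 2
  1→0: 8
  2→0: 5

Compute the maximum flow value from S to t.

3

Augment S→2→0→t: bottleneck 2. Total 2.
Augment S→1→3→t: bottleneck 1. Total 3.
No augmenting path remains in the residual graph.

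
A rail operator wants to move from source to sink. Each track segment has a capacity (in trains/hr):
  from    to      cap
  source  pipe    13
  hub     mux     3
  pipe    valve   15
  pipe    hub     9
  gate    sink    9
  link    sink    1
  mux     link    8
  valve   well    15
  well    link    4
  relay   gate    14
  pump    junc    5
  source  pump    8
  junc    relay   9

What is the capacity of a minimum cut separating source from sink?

6

Max flow = 6 (via 2 augmenting paths).
In the residual at optimum, the set reachable from source is {hub, link, mux, pipe, pump, source, valve, well}.
Cut edges: pump→junc (cap 5), link→sink (cap 1). Sum = 6.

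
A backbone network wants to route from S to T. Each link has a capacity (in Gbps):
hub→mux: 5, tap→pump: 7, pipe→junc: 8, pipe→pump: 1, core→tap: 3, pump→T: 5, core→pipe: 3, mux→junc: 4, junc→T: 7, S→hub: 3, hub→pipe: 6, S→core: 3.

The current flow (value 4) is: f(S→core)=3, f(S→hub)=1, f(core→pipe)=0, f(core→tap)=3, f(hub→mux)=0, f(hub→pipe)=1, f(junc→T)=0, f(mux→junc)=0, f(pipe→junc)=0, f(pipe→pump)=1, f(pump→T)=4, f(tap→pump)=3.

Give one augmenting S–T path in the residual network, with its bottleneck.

S→hub→pipe→junc→T, bottleneck 2

Residual along S→hub→pipe→junc→T: S→hub: 2, hub→pipe: 5, pipe→junc: 8, junc→T: 7.
Bottleneck = min = 2.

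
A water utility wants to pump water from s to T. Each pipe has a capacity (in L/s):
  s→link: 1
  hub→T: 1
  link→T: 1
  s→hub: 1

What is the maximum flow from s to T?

2

Augment s→hub→T: bottleneck 1. Total 1.
Augment s→link→T: bottleneck 1. Total 2.
No augmenting path remains in the residual graph.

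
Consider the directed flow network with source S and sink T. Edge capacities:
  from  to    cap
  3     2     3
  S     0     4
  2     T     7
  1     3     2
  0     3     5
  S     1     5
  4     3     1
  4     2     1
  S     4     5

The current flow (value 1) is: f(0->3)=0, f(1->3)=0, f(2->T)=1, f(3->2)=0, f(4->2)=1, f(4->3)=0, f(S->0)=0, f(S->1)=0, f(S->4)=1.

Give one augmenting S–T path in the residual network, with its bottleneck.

S->1->3->2->T, bottleneck 2

Residual along S->1->3->2->T: S->1: 5, 1->3: 2, 3->2: 3, 2->T: 6.
Bottleneck = min = 2.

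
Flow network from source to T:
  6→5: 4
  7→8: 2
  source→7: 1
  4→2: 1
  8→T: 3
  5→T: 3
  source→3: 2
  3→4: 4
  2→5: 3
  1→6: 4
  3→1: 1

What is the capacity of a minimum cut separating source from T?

3

Max flow = 3 (via 3 augmenting paths).
In the residual at optimum, the set reachable from source is {source}.
Cut edges: source→3 (cap 2), source→7 (cap 1). Sum = 3.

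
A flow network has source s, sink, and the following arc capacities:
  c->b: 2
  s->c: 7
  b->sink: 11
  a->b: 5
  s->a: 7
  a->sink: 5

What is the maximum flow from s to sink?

Augment s->a->sink: bottleneck 5. Total 5.
Augment s->c->b->sink: bottleneck 2. Total 7.
Augment s->a->b->sink: bottleneck 2. Total 9.
No augmenting path remains in the residual graph.

9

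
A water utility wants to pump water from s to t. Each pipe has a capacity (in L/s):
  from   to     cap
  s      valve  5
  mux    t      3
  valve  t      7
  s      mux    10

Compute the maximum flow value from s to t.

8

Augment s→mux→t: bottleneck 3. Total 3.
Augment s→valve→t: bottleneck 5. Total 8.
No augmenting path remains in the residual graph.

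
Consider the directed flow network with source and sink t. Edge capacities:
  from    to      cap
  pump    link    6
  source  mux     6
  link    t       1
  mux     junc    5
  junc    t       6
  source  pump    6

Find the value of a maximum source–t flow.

6

Augment source->pump->link->t: bottleneck 1. Total 1.
Augment source->mux->junc->t: bottleneck 5. Total 6.
No augmenting path remains in the residual graph.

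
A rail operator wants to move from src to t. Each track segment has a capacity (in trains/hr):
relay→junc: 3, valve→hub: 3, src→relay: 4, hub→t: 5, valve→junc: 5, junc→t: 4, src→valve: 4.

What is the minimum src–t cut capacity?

7

Max flow = 7 (via 3 augmenting paths).
In the residual at optimum, the set reachable from src is {relay, src}.
Cut edges: src→valve (cap 4), relay→junc (cap 3). Sum = 7.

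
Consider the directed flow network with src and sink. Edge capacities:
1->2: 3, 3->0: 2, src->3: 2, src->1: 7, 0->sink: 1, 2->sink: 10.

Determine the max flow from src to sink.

Augment src->3->0->sink: bottleneck 1. Total 1.
Augment src->1->2->sink: bottleneck 3. Total 4.
No augmenting path remains in the residual graph.

4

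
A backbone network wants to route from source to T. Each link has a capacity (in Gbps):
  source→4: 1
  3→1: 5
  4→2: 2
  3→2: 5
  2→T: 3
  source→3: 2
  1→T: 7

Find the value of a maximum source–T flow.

3

Augment source→4→2→T: bottleneck 1. Total 1.
Augment source→3→2→T: bottleneck 2. Total 3.
No augmenting path remains in the residual graph.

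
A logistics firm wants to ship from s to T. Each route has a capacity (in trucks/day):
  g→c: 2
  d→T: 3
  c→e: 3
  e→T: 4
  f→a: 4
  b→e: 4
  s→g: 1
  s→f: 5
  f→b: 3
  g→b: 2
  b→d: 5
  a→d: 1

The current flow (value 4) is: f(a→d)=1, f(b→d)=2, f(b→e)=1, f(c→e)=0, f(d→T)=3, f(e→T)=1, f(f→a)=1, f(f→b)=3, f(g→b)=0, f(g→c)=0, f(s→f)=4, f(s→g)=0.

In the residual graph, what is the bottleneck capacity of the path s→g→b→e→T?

1

Residual capacities along the path: s→g: 1, g→b: 2, b→e: 3, e→T: 3.
Minimum is 1.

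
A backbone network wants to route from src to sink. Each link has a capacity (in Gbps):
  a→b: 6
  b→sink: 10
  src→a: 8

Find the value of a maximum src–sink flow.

6

Augment src→a→b→sink: bottleneck 6. Total 6.
No augmenting path remains in the residual graph.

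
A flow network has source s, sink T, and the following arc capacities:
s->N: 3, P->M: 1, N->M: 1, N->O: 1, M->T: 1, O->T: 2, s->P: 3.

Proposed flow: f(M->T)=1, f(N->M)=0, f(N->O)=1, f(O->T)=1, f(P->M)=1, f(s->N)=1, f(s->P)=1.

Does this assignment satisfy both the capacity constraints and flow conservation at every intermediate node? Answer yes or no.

Every edge has 0 ≤ f(e) ≤ cap(e).
At each intermediate node, inflow equals outflow.

Yes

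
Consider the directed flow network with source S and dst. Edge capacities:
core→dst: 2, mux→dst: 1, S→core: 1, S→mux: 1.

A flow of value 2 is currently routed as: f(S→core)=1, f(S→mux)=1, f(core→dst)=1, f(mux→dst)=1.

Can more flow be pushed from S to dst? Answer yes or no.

No

Residual reachable from S: {S}; dst is not reachable.
Saturated cut: S→core, S→mux with total capacity 2 = current flow value. Flow is maximum.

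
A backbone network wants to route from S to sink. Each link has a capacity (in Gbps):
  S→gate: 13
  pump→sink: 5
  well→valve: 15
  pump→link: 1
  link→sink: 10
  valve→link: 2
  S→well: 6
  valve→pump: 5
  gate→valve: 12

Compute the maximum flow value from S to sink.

7

Augment S→well→valve→pump→sink: bottleneck 5. Total 5.
Augment S→well→valve→link→sink: bottleneck 1. Total 6.
Augment S→gate→valve→link→sink: bottleneck 1. Total 7.
No augmenting path remains in the residual graph.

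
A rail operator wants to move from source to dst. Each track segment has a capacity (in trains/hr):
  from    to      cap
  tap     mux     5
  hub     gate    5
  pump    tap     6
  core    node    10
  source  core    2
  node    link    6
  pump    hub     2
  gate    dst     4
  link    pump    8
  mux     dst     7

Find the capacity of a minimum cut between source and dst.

Max flow = 2 (via 1 augmenting path).
In the residual at optimum, the set reachable from source is {source}.
Cut edges: source->core (cap 2). Sum = 2.

2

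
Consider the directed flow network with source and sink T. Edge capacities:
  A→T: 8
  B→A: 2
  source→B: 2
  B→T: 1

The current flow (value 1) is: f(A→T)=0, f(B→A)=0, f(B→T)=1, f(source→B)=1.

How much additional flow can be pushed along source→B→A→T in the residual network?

Residual capacities along the path: source→B: 1, B→A: 2, A→T: 8.
Minimum is 1.

1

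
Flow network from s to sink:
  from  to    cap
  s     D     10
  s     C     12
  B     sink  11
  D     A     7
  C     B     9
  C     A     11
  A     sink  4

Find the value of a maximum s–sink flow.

13

Augment s→C→B→sink: bottleneck 9. Total 9.
Augment s→C→A→sink: bottleneck 3. Total 12.
Augment s→D→A→sink: bottleneck 1. Total 13.
No augmenting path remains in the residual graph.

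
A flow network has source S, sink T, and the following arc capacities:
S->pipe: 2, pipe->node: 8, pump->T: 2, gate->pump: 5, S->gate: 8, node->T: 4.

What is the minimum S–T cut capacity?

Max flow = 4 (via 2 augmenting paths).
In the residual at optimum, the set reachable from S is {S, gate, pump}.
Cut edges: S->pipe (cap 2), pump->T (cap 2). Sum = 4.

4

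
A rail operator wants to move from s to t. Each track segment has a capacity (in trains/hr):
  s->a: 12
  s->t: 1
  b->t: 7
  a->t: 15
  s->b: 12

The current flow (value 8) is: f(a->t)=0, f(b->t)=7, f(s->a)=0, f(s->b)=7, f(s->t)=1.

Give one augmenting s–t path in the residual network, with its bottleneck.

Residual along s->a->t: s->a: 12, a->t: 15.
Bottleneck = min = 12.

s->a->t, bottleneck 12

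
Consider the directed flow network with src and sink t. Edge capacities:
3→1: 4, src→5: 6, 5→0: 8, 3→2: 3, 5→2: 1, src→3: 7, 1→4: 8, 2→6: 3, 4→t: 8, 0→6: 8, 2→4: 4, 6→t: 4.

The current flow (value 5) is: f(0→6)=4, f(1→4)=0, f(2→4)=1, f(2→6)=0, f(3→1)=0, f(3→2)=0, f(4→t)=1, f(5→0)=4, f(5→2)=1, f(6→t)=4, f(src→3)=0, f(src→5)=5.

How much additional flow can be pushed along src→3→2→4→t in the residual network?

3

Residual capacities along the path: src→3: 7, 3→2: 3, 2→4: 3, 4→t: 7.
Minimum is 3.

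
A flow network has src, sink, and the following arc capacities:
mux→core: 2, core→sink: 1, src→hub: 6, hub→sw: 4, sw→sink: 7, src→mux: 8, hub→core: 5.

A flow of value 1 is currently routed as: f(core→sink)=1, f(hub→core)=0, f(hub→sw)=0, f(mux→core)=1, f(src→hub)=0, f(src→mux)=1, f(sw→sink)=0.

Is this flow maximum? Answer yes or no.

Residual path src→hub→sw→sink has bottleneck 4 > 0.
Pushing 4 along it raises the flow to 5, so the given flow is not maximum.

No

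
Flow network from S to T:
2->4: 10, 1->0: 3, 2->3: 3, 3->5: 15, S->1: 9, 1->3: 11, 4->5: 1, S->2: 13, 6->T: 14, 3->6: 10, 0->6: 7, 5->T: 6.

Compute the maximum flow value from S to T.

Augment S->1->0->6->T: bottleneck 3. Total 3.
Augment S->1->3->6->T: bottleneck 6. Total 9.
Augment S->2->3->6->T: bottleneck 3. Total 12.
Augment S->2->4->5->T: bottleneck 1. Total 13.
No augmenting path remains in the residual graph.

13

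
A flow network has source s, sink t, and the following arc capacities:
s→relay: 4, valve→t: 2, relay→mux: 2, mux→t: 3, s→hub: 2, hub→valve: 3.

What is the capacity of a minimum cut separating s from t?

4

Max flow = 4 (via 2 augmenting paths).
In the residual at optimum, the set reachable from s is {relay, s}.
Cut edges: relay→mux (cap 2), s→hub (cap 2). Sum = 4.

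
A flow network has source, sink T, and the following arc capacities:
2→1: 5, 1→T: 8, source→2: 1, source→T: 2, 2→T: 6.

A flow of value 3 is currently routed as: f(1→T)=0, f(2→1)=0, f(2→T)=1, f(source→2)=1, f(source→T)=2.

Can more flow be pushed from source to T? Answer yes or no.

No

Residual reachable from source: {source}; T is not reachable.
Saturated cut: source→2, source→T with total capacity 3 = current flow value. Flow is maximum.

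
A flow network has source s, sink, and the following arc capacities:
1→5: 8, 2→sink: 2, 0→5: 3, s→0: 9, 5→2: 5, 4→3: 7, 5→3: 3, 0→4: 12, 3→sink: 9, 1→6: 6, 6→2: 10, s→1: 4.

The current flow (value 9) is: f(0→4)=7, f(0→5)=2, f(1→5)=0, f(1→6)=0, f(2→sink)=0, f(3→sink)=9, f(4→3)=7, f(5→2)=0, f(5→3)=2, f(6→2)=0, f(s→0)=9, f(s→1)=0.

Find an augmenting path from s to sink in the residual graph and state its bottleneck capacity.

Residual along s→1→5→2→sink: s→1: 4, 1→5: 8, 5→2: 5, 2→sink: 2.
Bottleneck = min = 2.

s→1→5→2→sink, bottleneck 2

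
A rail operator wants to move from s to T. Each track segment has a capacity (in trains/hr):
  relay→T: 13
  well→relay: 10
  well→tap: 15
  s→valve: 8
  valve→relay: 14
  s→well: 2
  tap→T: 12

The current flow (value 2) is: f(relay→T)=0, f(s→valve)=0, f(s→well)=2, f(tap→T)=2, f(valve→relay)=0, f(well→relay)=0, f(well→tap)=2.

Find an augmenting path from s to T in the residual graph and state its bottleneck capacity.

s→valve→relay→T, bottleneck 8

Residual along s→valve→relay→T: s→valve: 8, valve→relay: 14, relay→T: 13.
Bottleneck = min = 8.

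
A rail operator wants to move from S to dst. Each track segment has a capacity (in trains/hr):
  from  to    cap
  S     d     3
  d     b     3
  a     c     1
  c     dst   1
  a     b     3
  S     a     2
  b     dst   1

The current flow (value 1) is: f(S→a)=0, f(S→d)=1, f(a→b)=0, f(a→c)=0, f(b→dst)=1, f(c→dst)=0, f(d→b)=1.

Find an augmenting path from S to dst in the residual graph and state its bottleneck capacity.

S→a→c→dst, bottleneck 1

Residual along S→a→c→dst: S→a: 2, a→c: 1, c→dst: 1.
Bottleneck = min = 1.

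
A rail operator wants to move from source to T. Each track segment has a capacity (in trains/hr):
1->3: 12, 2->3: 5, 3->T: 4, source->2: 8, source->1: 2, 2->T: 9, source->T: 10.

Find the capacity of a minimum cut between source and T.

20

Max flow = 20 (via 3 augmenting paths).
In the residual at optimum, the set reachable from source is {source}.
Cut edges: source->2 (cap 8), source->1 (cap 2), source->T (cap 10). Sum = 20.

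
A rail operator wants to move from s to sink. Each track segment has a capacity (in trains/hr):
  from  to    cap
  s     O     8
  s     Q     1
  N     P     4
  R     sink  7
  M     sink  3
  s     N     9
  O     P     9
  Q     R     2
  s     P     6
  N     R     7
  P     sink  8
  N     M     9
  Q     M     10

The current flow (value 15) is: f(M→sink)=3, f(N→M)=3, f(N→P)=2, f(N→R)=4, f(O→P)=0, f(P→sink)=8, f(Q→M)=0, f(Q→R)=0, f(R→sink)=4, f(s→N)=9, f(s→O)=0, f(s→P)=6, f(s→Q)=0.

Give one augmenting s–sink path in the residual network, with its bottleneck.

Residual along s→Q→R→sink: s→Q: 1, Q→R: 2, R→sink: 3.
Bottleneck = min = 1.

s→Q→R→sink, bottleneck 1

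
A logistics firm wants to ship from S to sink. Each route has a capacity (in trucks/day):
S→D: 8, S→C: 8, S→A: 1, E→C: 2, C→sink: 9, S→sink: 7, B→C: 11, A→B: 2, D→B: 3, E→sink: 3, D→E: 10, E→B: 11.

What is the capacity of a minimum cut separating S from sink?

Max flow = 19 (via 4 augmenting paths).
In the residual at optimum, the set reachable from S is {A, B, C, D, E, S}.
Cut edges: S→sink (cap 7), E→sink (cap 3), C→sink (cap 9). Sum = 19.

19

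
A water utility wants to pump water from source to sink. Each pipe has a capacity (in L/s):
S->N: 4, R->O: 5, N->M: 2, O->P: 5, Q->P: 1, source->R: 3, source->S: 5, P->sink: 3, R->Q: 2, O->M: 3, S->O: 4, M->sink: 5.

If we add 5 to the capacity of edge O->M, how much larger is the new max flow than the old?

0

Original max flow = 8.
Edge O->M does not cross the min cut (source side {source}), so extra capacity there cannot help.
New max flow = 8. Increase = 0.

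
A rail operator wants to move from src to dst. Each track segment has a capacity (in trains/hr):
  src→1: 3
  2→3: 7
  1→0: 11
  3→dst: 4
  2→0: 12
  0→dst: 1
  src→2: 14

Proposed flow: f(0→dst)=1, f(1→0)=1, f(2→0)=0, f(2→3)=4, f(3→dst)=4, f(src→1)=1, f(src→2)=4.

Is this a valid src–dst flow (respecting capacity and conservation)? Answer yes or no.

Yes

Every edge has 0 ≤ f(e) ≤ cap(e).
At each intermediate node, inflow equals outflow.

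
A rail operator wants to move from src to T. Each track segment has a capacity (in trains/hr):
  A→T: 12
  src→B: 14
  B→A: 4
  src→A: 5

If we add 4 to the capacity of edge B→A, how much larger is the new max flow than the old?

3

Original max flow = 9.
After raising cap(B→A), augmenting paths through that edge carry 3 more units.
New max flow = 12. Increase = 3.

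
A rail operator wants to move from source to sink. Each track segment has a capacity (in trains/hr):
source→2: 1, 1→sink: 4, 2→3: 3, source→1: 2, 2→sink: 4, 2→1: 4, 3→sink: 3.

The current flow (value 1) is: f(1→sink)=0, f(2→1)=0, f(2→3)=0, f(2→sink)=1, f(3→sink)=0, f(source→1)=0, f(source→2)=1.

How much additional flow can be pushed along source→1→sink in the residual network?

Residual capacities along the path: source→1: 2, 1→sink: 4.
Minimum is 2.

2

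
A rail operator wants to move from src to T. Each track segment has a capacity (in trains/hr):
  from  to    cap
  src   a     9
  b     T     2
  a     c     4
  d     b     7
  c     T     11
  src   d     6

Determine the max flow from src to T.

6

Augment src->a->c->T: bottleneck 4. Total 4.
Augment src->d->b->T: bottleneck 2. Total 6.
No augmenting path remains in the residual graph.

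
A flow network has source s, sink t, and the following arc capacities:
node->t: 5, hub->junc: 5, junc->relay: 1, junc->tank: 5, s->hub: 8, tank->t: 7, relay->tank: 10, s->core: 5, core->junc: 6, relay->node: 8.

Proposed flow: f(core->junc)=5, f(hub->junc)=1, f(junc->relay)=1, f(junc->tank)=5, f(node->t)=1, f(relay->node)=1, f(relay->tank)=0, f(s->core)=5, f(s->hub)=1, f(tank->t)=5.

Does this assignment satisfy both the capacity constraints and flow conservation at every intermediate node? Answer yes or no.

Every edge has 0 ≤ f(e) ≤ cap(e).
At each intermediate node, inflow equals outflow.

Yes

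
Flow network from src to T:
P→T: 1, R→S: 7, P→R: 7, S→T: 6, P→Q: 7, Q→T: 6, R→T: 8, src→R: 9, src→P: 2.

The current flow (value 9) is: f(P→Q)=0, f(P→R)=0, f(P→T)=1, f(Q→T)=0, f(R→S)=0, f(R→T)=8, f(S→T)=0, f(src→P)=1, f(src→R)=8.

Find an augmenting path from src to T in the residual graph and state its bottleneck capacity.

src→P→Q→T, bottleneck 1

Residual along src→P→Q→T: src→P: 1, P→Q: 7, Q→T: 6.
Bottleneck = min = 1.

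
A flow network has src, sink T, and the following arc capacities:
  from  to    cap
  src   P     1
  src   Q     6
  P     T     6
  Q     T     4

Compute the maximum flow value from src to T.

Augment src->P->T: bottleneck 1. Total 1.
Augment src->Q->T: bottleneck 4. Total 5.
No augmenting path remains in the residual graph.

5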